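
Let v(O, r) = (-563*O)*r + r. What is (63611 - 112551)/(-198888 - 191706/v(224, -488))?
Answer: 100395790064/407999963363 ≈ 0.24607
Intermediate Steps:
v(O, r) = r - 563*O*r (v(O, r) = -563*O*r + r = r - 563*O*r)
(63611 - 112551)/(-198888 - 191706/v(224, -488)) = (63611 - 112551)/(-198888 - 191706*(-1/(488*(1 - 563*224)))) = -48940/(-198888 - 191706*(-1/(488*(1 - 126112)))) = -48940/(-198888 - 191706/((-488*(-126111)))) = -48940/(-198888 - 191706/61542168) = -48940/(-198888 - 191706*1/61542168) = -48940/(-198888 - 31951/10257028) = -48940/(-2039999816815/10257028) = -48940*(-10257028/2039999816815) = 100395790064/407999963363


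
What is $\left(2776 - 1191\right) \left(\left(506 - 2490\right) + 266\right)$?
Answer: $-2723030$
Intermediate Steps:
$\left(2776 - 1191\right) \left(\left(506 - 2490\right) + 266\right) = 1585 \left(-1984 + 266\right) = 1585 \left(-1718\right) = -2723030$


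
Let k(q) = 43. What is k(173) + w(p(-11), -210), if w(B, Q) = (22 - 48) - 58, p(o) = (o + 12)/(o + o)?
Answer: -41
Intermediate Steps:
p(o) = (12 + o)/(2*o) (p(o) = (12 + o)/((2*o)) = (12 + o)*(1/(2*o)) = (12 + o)/(2*o))
w(B, Q) = -84 (w(B, Q) = -26 - 58 = -84)
k(173) + w(p(-11), -210) = 43 - 84 = -41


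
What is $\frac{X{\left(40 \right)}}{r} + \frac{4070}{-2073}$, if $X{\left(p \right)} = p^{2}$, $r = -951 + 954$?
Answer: $\frac{1101530}{2073} \approx 531.37$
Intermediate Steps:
$r = 3$
$\frac{X{\left(40 \right)}}{r} + \frac{4070}{-2073} = \frac{40^{2}}{3} + \frac{4070}{-2073} = 1600 \cdot \frac{1}{3} + 4070 \left(- \frac{1}{2073}\right) = \frac{1600}{3} - \frac{4070}{2073} = \frac{1101530}{2073}$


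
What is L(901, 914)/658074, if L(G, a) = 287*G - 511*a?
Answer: -69489/219358 ≈ -0.31678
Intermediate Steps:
L(G, a) = -511*a + 287*G
L(901, 914)/658074 = (-511*914 + 287*901)/658074 = (-467054 + 258587)*(1/658074) = -208467*1/658074 = -69489/219358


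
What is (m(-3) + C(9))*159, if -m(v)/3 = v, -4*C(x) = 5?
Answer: 4929/4 ≈ 1232.3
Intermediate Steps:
C(x) = -5/4 (C(x) = -¼*5 = -5/4)
m(v) = -3*v
(m(-3) + C(9))*159 = (-3*(-3) - 5/4)*159 = (9 - 5/4)*159 = (31/4)*159 = 4929/4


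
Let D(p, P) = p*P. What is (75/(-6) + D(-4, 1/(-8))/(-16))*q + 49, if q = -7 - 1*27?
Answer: 7601/16 ≈ 475.06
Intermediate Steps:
D(p, P) = P*p
q = -34 (q = -7 - 27 = -34)
(75/(-6) + D(-4, 1/(-8))/(-16))*q + 49 = (75/(-6) + (-4/(-8))/(-16))*(-34) + 49 = (75*(-1/6) - 1/8*(-4)*(-1/16))*(-34) + 49 = (-25/2 + (1/2)*(-1/16))*(-34) + 49 = (-25/2 - 1/32)*(-34) + 49 = -401/32*(-34) + 49 = 6817/16 + 49 = 7601/16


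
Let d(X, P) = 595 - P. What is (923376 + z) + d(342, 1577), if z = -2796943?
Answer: -1874549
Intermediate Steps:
(923376 + z) + d(342, 1577) = (923376 - 2796943) + (595 - 1*1577) = -1873567 + (595 - 1577) = -1873567 - 982 = -1874549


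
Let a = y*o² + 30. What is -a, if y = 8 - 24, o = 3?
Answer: 114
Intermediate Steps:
y = -16
a = -114 (a = -16*3² + 30 = -16*9 + 30 = -144 + 30 = -114)
-a = -1*(-114) = 114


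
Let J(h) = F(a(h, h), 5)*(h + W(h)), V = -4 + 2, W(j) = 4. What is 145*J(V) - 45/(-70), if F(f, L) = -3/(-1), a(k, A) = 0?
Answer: 12189/14 ≈ 870.64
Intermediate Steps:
F(f, L) = 3 (F(f, L) = -3*(-1) = 3)
V = -2
J(h) = 12 + 3*h (J(h) = 3*(h + 4) = 3*(4 + h) = 12 + 3*h)
145*J(V) - 45/(-70) = 145*(12 + 3*(-2)) - 45/(-70) = 145*(12 - 6) - 45*(-1/70) = 145*6 + 9/14 = 870 + 9/14 = 12189/14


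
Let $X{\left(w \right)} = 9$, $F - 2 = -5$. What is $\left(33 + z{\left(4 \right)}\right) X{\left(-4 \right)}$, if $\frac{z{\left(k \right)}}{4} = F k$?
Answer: $-135$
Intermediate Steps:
$F = -3$ ($F = 2 - 5 = -3$)
$z{\left(k \right)} = - 12 k$ ($z{\left(k \right)} = 4 \left(- 3 k\right) = - 12 k$)
$\left(33 + z{\left(4 \right)}\right) X{\left(-4 \right)} = \left(33 - 48\right) 9 = \left(-15\right) 9 = -135$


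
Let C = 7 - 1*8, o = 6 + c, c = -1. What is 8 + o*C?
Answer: 3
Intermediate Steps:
o = 5 (o = 6 - 1 = 5)
C = -1 (C = 7 - 8 = -1)
8 + o*C = 8 + 5*(-1) = 8 - 5 = 3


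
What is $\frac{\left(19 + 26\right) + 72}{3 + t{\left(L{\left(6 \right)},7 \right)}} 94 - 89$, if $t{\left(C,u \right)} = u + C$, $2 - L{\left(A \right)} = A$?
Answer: $1744$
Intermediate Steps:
$L{\left(A \right)} = 2 - A$
$t{\left(C,u \right)} = C + u$
$\frac{\left(19 + 26\right) + 72}{3 + t{\left(L{\left(6 \right)},7 \right)}} 94 - 89 = \frac{\left(19 + 26\right) + 72}{3 + \left(\left(2 - 6\right) + 7\right)} 94 - 89 = \frac{45 + 72}{3 + \left(\left(2 - 6\right) + 7\right)} 94 - 89 = \frac{117}{3 + \left(-4 + 7\right)} 94 - 89 = \frac{117}{3 + 3} \cdot 94 - 89 = \frac{117}{6} \cdot 94 - 89 = 117 \cdot \frac{1}{6} \cdot 94 - 89 = \frac{39}{2} \cdot 94 - 89 = 1833 - 89 = 1744$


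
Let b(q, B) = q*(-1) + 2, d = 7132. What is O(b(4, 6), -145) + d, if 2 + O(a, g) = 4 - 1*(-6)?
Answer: 7140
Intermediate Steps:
b(q, B) = 2 - q (b(q, B) = -q + 2 = 2 - q)
O(a, g) = 8 (O(a, g) = -2 + (4 - 1*(-6)) = -2 + (4 + 6) = -2 + 10 = 8)
O(b(4, 6), -145) + d = 8 + 7132 = 7140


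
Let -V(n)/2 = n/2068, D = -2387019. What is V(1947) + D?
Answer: -224379963/94 ≈ -2.3870e+6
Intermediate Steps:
V(n) = -n/1034 (V(n) = -2*n/2068 = -n/1034)
V(1947) + D = -1/1034*1947 - 2387019 = -177/94 - 2387019 = -224379963/94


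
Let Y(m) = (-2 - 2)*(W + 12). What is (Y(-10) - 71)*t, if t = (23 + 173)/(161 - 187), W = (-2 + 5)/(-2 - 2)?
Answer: 11368/13 ≈ 874.46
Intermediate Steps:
W = -¾ (W = 3/(-4) = 3*(-¼) = -¾ ≈ -0.75000)
Y(m) = -45 (Y(m) = (-2 - 2)*(-¾ + 12) = -4*45/4 = -45)
t = -98/13 (t = 196/(-26) = 196*(-1/26) = -98/13 ≈ -7.5385)
(Y(-10) - 71)*t = (-45 - 71)*(-98/13) = -116*(-98/13) = 11368/13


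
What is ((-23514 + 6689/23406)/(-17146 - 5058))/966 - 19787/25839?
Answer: -1102175688822067/1441347629786064 ≈ -0.76468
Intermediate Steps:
((-23514 + 6689/23406)/(-17146 - 5058))/966 - 19787/25839 = ((-23514 + 6689*(1/23406))/(-22204))*(1/966) - 19787*1/25839 = ((-23514 + 6689/23406)*(-1/22204))*(1/966) - 19787/25839 = -550361995/23406*(-1/22204)*(1/966) - 19787/25839 = (550361995/519706824)*(1/966) - 19787/25839 = 550361995/502036791984 - 19787/25839 = -1102175688822067/1441347629786064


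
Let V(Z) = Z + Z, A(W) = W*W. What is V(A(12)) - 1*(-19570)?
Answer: 19858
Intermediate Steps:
A(W) = W**2
V(Z) = 2*Z
V(A(12)) - 1*(-19570) = 2*12**2 - 1*(-19570) = 2*144 + 19570 = 288 + 19570 = 19858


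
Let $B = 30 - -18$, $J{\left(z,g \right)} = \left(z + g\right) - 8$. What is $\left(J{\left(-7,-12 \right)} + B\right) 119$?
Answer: $2499$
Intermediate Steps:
$J{\left(z,g \right)} = -8 + g + z$ ($J{\left(z,g \right)} = \left(g + z\right) - 8 = -8 + g + z$)
$B = 48$ ($B = 30 + 18 = 48$)
$\left(J{\left(-7,-12 \right)} + B\right) 119 = \left(\left(-8 - 12 - 7\right) + 48\right) 119 = \left(-27 + 48\right) 119 = 21 \cdot 119 = 2499$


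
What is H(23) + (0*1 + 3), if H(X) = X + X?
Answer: 49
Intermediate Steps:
H(X) = 2*X
H(23) + (0*1 + 3) = 2*23 + (0*1 + 3) = 46 + (0 + 3) = 46 + 3 = 49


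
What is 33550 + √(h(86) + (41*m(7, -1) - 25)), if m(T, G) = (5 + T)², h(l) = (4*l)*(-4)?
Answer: 33550 + √4503 ≈ 33617.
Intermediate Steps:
h(l) = -16*l
33550 + √(h(86) + (41*m(7, -1) - 25)) = 33550 + √(-16*86 + (41*(5 + 7)² - 25)) = 33550 + √(-1376 + (41*12² - 25)) = 33550 + √(-1376 + (41*144 - 25)) = 33550 + √(-1376 + (5904 - 25)) = 33550 + √(-1376 + 5879) = 33550 + √4503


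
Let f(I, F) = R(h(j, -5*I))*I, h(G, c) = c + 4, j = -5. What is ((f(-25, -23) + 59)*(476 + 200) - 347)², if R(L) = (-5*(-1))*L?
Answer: 117960517287369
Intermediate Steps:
h(G, c) = 4 + c
R(L) = 5*L
f(I, F) = I*(20 - 25*I) (f(I, F) = (5*(4 - 5*I))*I = (20 - 25*I)*I = I*(20 - 25*I))
((f(-25, -23) + 59)*(476 + 200) - 347)² = ((5*(-25)*(4 - 5*(-25)) + 59)*(476 + 200) - 347)² = ((5*(-25)*(4 + 125) + 59)*676 - 347)² = ((5*(-25)*129 + 59)*676 - 347)² = ((-16125 + 59)*676 - 347)² = (-16066*676 - 347)² = (-10860616 - 347)² = (-10860963)² = 117960517287369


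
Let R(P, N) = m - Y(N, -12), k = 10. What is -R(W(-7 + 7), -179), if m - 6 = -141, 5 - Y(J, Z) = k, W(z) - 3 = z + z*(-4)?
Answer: 130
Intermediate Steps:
W(z) = 3 - 3*z (W(z) = 3 + (z + z*(-4)) = 3 + (z - 4*z) = 3 - 3*z)
Y(J, Z) = -5 (Y(J, Z) = 5 - 1*10 = 5 - 10 = -5)
m = -135 (m = 6 - 141 = -135)
R(P, N) = -130 (R(P, N) = -135 - 1*(-5) = -135 + 5 = -130)
-R(W(-7 + 7), -179) = -1*(-130) = 130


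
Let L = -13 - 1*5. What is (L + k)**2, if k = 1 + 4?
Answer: 169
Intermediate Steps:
L = -18 (L = -13 - 5 = -18)
k = 5
(L + k)**2 = (-18 + 5)**2 = (-13)**2 = 169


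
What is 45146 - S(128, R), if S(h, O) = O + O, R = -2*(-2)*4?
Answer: 45114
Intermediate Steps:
R = 16 (R = 4*4 = 16)
S(h, O) = 2*O
45146 - S(128, R) = 45146 - 2*16 = 45146 - 1*32 = 45146 - 32 = 45114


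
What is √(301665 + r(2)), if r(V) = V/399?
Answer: √48025370463/399 ≈ 549.24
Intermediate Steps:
r(V) = V/399 (r(V) = V*(1/399) = V/399)
√(301665 + r(2)) = √(301665 + (1/399)*2) = √(301665 + 2/399) = √(120364337/399) = √48025370463/399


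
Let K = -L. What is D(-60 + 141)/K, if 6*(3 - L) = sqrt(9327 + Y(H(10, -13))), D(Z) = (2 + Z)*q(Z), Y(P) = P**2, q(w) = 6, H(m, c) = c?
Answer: 13446/2293 + 1494*sqrt(2374)/2293 ≈ 37.610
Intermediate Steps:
D(Z) = 12 + 6*Z (D(Z) = (2 + Z)*6 = 12 + 6*Z)
L = 3 - sqrt(2374)/3 (L = 3 - sqrt(9327 + (-13)**2)/6 = 3 - sqrt(9327 + 169)/6 = 3 - sqrt(2374)/3 ≈ -13.241)
K = -3 + sqrt(2374)/3 (K = -(3 - sqrt(2374)/3) = -3 + sqrt(2374)/3 ≈ 13.241)
D(-60 + 141)/K = (12 + 6*(-60 + 141))/(-3 + sqrt(2374)/3) = (12 + 6*81)/(-3 + sqrt(2374)/3) = (12 + 486)/(-3 + sqrt(2374)/3) = 498/(-3 + sqrt(2374)/3)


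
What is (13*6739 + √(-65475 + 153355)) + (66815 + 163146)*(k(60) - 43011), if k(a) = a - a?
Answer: -9890764964 + 26*√130 ≈ -9.8908e+9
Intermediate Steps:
k(a) = 0
(13*6739 + √(-65475 + 153355)) + (66815 + 163146)*(k(60) - 43011) = (13*6739 + √(-65475 + 153355)) + (66815 + 163146)*(0 - 43011) = (87607 + √87880) + 229961*(-43011) = (87607 + 26*√130) - 9890852571 = -9890764964 + 26*√130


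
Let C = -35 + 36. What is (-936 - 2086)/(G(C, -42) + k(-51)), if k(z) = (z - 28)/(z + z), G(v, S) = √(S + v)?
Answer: -24351276/432805 + 31440888*I*√41/432805 ≈ -56.264 + 465.15*I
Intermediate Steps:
C = 1
k(z) = (-28 + z)/(2*z) (k(z) = (-28 + z)/((2*z)) = (-28 + z)*(1/(2*z)) = (-28 + z)/(2*z))
(-936 - 2086)/(G(C, -42) + k(-51)) = (-936 - 2086)/(√(-42 + 1) + (½)*(-28 - 51)/(-51)) = -3022/(√(-41) + (½)*(-1/51)*(-79)) = -3022/(I*√41 + 79/102) = -3022/(79/102 + I*√41)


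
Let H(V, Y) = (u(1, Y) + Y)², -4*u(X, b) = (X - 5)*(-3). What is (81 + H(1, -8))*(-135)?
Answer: -27270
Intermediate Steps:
u(X, b) = -15/4 + 3*X/4 (u(X, b) = -(X - 5)*(-3)/4 = -(-5 + X)*(-3)/4 = -(15 - 3*X)/4 = -15/4 + 3*X/4)
H(V, Y) = (-3 + Y)² (H(V, Y) = ((-15/4 + (¾)*1) + Y)² = ((-15/4 + ¾) + Y)² = (-3 + Y)²)
(81 + H(1, -8))*(-135) = (81 + (-3 - 8)²)*(-135) = (81 + (-11)²)*(-135) = (81 + 121)*(-135) = 202*(-135) = -27270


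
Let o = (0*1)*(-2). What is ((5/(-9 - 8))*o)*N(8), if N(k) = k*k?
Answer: 0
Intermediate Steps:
N(k) = k²
o = 0 (o = 0*(-2) = 0)
((5/(-9 - 8))*o)*N(8) = ((5/(-9 - 8))*0)*8² = ((5/(-17))*0)*64 = ((5*(-1/17))*0)*64 = -5/17*0*64 = 0*64 = 0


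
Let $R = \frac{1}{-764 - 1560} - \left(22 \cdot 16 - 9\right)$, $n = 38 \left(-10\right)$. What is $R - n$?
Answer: $\frac{85987}{2324} \approx 37.0$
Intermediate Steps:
$n = -380$
$R = - \frac{797133}{2324}$ ($R = \frac{1}{-2324} - \left(352 - 9\right) = - \frac{1}{2324} - 343 = - \frac{797133}{2324} \approx -343.0$)
$R - n = - \frac{797133}{2324} - -380 = - \frac{797133}{2324} + 380 = \frac{85987}{2324}$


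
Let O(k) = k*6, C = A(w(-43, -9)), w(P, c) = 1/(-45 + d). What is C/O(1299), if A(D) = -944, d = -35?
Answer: -472/3897 ≈ -0.12112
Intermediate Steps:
w(P, c) = -1/80 (w(P, c) = 1/(-45 - 35) = 1/(-80) = -1/80)
C = -944
O(k) = 6*k
C/O(1299) = -944/(6*1299) = -944/7794 = -944*1/7794 = -472/3897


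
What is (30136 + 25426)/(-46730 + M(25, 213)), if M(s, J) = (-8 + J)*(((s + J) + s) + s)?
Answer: 27781/6155 ≈ 4.5136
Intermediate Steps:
M(s, J) = (-8 + J)*(J + 3*s) (M(s, J) = (-8 + J)*(((J + s) + s) + s) = (-8 + J)*((J + 2*s) + s) = (-8 + J)*(J + 3*s))
(30136 + 25426)/(-46730 + M(25, 213)) = (30136 + 25426)/(-46730 + (213² - 24*25 - 8*213 + 3*213*25)) = 55562/(-46730 + (45369 - 600 - 1704 + 15975)) = 55562/(-46730 + 59040) = 55562/12310 = 55562*(1/12310) = 27781/6155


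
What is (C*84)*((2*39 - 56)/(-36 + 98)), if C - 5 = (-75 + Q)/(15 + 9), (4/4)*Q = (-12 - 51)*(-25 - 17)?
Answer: 207207/62 ≈ 3342.0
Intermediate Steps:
Q = 2646 (Q = (-12 - 51)*(-25 - 17) = -63*(-42) = 2646)
C = 897/8 (C = 5 + (-75 + 2646)/(15 + 9) = 5 + 2571/24 = 5 + 2571*(1/24) = 5 + 857/8 = 897/8 ≈ 112.13)
(C*84)*((2*39 - 56)/(-36 + 98)) = ((897/8)*84)*((2*39 - 56)/(-36 + 98)) = 18837*((78 - 56)/62)/2 = 18837*(22*(1/62))/2 = (18837/2)*(11/31) = 207207/62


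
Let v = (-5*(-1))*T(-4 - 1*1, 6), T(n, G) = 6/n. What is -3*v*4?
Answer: 72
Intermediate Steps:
v = -6 (v = (-5*(-1))*(6/(-4 - 1*1)) = 5*(6/(-4 - 1)) = 5*(6/(-5)) = 5*(6*(-⅕)) = 5*(-6/5) = -6)
-3*v*4 = -3*(-6)*4 = 18*4 = 72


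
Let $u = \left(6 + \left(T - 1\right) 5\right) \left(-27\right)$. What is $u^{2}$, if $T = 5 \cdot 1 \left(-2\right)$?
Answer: $1750329$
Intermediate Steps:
$T = -10$ ($T = 5 \left(-2\right) = -10$)
$u = 1323$ ($u = \left(6 + \left(-10 - 1\right) 5\right) \left(-27\right) = \left(6 - 55\right) \left(-27\right) = \left(-49\right) \left(-27\right) = 1323$)
$u^{2} = 1323^{2} = 1750329$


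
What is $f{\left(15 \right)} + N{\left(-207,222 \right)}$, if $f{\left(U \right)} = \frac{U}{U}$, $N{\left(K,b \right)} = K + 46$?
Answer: $-160$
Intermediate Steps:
$N{\left(K,b \right)} = 46 + K$
$f{\left(U \right)} = 1$
$f{\left(15 \right)} + N{\left(-207,222 \right)} = 1 + \left(46 - 207\right) = 1 - 161 = -160$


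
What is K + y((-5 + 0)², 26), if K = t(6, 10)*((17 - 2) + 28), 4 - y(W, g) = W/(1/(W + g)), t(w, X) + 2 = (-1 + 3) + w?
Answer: -1013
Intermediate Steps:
t(w, X) = w (t(w, X) = -2 + ((-1 + 3) + w) = -2 + (2 + w) = w)
y(W, g) = 4 - W*(W + g) (y(W, g) = 4 - W/(1/(W + g)) = 4 - W*(W + g))
K = 258 (K = 6*((17 - 2) + 28) = 6*(15 + 28) = 6*43 = 258)
K + y((-5 + 0)², 26) = 258 + (4 - ((-5 + 0)²)² - 1*(-5 + 0)²*26) = 258 + (4 - ((-5)²)² - 1*(-5)²*26) = 258 + (4 - 1*25² - 1*25*26) = 258 + (4 - 1*625 - 650) = 258 + (4 - 625 - 650) = 258 - 1271 = -1013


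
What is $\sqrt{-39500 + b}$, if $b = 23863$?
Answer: $i \sqrt{15637} \approx 125.05 i$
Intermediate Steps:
$\sqrt{-39500 + b} = \sqrt{-39500 + 23863} = \sqrt{-15637} = i \sqrt{15637}$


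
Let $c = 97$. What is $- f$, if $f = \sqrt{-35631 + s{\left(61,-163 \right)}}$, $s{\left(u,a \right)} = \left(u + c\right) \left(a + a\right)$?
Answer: $- i \sqrt{87139} \approx - 295.19 i$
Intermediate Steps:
$s{\left(u,a \right)} = 2 a \left(97 + u\right)$ ($s{\left(u,a \right)} = \left(u + 97\right) \left(a + a\right) = \left(97 + u\right) 2 a = 2 a \left(97 + u\right)$)
$f = i \sqrt{87139}$ ($f = \sqrt{-35631 + 2 \left(-163\right) \left(97 + 61\right)} = \sqrt{-35631 + 2 \left(-163\right) 158} = \sqrt{-35631 - 51508} = \sqrt{-87139} = i \sqrt{87139} \approx 295.19 i$)
$- f = - i \sqrt{87139}$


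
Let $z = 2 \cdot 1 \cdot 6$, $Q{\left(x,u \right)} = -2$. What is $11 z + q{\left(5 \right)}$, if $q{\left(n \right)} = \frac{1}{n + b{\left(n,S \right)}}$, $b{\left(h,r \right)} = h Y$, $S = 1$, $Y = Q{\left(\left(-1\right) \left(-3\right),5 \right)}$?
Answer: $\frac{659}{5} \approx 131.8$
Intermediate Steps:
$Y = -2$
$b{\left(h,r \right)} = - 2 h$ ($b{\left(h,r \right)} = h \left(-2\right) = - 2 h$)
$q{\left(n \right)} = - \frac{1}{n}$ ($q{\left(n \right)} = \frac{1}{n - 2 n} = \frac{1}{\left(-1\right) n} = - \frac{1}{n}$)
$z = 12$ ($z = 2 \cdot 6 = 12$)
$11 z + q{\left(5 \right)} = 11 \cdot 12 - \frac{1}{5} = 132 - \frac{1}{5} = \frac{659}{5}$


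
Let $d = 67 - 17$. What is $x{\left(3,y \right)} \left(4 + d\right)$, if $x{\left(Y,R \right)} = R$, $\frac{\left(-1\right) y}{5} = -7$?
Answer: $1890$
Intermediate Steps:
$y = 35$ ($y = \left(-5\right) \left(-7\right) = 35$)
$d = 50$ ($d = 67 - 17 = 50$)
$x{\left(3,y \right)} \left(4 + d\right) = 35 \left(4 + 50\right) = 35 \cdot 54 = 1890$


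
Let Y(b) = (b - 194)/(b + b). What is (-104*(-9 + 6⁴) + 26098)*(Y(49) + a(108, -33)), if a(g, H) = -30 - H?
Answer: -8027375/49 ≈ -1.6382e+5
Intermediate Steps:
Y(b) = (-194 + b)/(2*b) (Y(b) = (-194 + b)/((2*b)) = (-194 + b)*(1/(2*b)) = (-194 + b)/(2*b))
(-104*(-9 + 6⁴) + 26098)*(Y(49) + a(108, -33)) = (-104*(-9 + 6⁴) + 26098)*((½)*(-194 + 49)/49 + (-30 - 1*(-33))) = (-104*(-9 + 1296) + 26098)*((½)*(1/49)*(-145) + (-30 + 33)) = (-104*1287 + 26098)*(-145/98 + 3) = (-133848 + 26098)*(149/98) = -107750*149/98 = -8027375/49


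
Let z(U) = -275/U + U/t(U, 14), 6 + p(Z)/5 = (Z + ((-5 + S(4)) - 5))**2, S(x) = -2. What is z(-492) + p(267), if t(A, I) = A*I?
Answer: 1119629351/3444 ≈ 3.2510e+5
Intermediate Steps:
p(Z) = -30 + 5*(-12 + Z)**2 (p(Z) = -30 + 5*(Z + ((-5 - 2) - 5))**2 = -30 + 5*(Z + (-7 - 5))**2 = -30 + 5*(Z - 12)**2 = -30 + 5*(-12 + Z)**2)
z(U) = 1/14 - 275/U (z(U) = -275/U + U/((U*14)) = -275/U + U/((14*U)) = -275/U + U*(1/(14*U)) = -275/U + 1/14 = 1/14 - 275/U)
z(-492) + p(267) = (1/14)*(-3850 - 492)/(-492) + (-30 + 5*(-12 + 267)**2) = (1/14)*(-1/492)*(-4342) + (-30 + 5*255**2) = 2171/3444 + (-30 + 5*65025) = 2171/3444 + (-30 + 325125) = 2171/3444 + 325095 = 1119629351/3444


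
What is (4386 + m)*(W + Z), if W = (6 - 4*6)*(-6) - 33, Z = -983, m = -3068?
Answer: -1196744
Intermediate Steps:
W = 75 (W = (6 - 24)*(-6) - 33 = -18*(-6) - 33 = 108 - 33 = 75)
(4386 + m)*(W + Z) = (4386 - 3068)*(75 - 983) = 1318*(-908) = -1196744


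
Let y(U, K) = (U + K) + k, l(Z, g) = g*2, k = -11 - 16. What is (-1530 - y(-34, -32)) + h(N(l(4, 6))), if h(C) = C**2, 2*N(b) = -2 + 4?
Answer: -1436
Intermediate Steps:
k = -27
l(Z, g) = 2*g
y(U, K) = -27 + K + U (y(U, K) = (U + K) - 27 = (K + U) - 27 = -27 + K + U)
N(b) = 1 (N(b) = (-2 + 4)/2 = (1/2)*2 = 1)
(-1530 - y(-34, -32)) + h(N(l(4, 6))) = (-1530 - (-27 - 32 - 34)) + 1**2 = (-1530 - 1*(-93)) + 1 = (-1530 + 93) + 1 = -1437 + 1 = -1436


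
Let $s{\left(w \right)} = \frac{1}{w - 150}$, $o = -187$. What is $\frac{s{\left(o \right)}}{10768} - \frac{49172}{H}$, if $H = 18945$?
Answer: $- \frac{178436159297}{68747919120} \approx -2.5955$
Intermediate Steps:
$s{\left(w \right)} = \frac{1}{-150 + w}$
$\frac{s{\left(o \right)}}{10768} - \frac{49172}{H} = \frac{1}{\left(-150 - 187\right) 10768} - \frac{49172}{18945} = \frac{1}{-337} \cdot \frac{1}{10768} - \frac{49172}{18945} = \left(- \frac{1}{337}\right) \frac{1}{10768} - \frac{49172}{18945} = - \frac{1}{3628816} - \frac{49172}{18945} = - \frac{178436159297}{68747919120}$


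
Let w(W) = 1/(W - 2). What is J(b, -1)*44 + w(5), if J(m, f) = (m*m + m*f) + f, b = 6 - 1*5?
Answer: -131/3 ≈ -43.667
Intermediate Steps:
b = 1 (b = 6 - 5 = 1)
J(m, f) = f + m**2 + f*m (J(m, f) = (m**2 + f*m) + f = f + m**2 + f*m)
w(W) = 1/(-2 + W)
J(b, -1)*44 + w(5) = (-1 + 1**2 - 1*1)*44 + 1/(-2 + 5) = (-1 + 1 - 1)*44 + 1/3 = -1*44 + 1/3 = -44 + 1/3 = -131/3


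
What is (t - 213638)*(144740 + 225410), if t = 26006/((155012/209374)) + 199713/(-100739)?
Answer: -23450916494863939400/354903497 ≈ -6.6077e+10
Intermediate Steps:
t = 12465702429290/354903497 (t = 26006/((155012*(1/209374))) + 199713*(-1/100739) = 26006/(7046/9517) - 199713/100739 = 26006*(9517/7046) - 199713/100739 = 123749551/3523 - 199713/100739 = 12465702429290/354903497 ≈ 35124.)
(t - 213638)*(144740 + 225410) = (12465702429290/354903497 - 213638)*(144740 + 225410) = -63355170862796/354903497*370150 = -23450916494863939400/354903497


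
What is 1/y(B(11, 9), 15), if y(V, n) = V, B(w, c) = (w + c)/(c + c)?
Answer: 9/10 ≈ 0.90000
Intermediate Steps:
B(w, c) = (c + w)/(2*c) (B(w, c) = (c + w)/((2*c)) = (c + w)*(1/(2*c)) = (c + w)/(2*c))
1/y(B(11, 9), 15) = 1/((½)*(9 + 11)/9) = 1/((½)*(⅑)*20) = 1/(10/9) = 9/10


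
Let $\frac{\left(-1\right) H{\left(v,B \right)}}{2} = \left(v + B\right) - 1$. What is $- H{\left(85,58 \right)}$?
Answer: $284$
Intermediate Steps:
$H{\left(v,B \right)} = 2 - 2 B - 2 v$ ($H{\left(v,B \right)} = - 2 \left(\left(v + B\right) - 1\right) = - 2 \left(\left(B + v\right) - 1\right) = - 2 \left(-1 + B + v\right) = 2 - 2 B - 2 v$)
$- H{\left(85,58 \right)} = - (2 - 116 - 170) = \left(-1\right) \left(-284\right) = 284$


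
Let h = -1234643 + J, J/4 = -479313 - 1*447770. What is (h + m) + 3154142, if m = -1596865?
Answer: -3385698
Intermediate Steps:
J = -3708332 (J = 4*(-479313 - 1*447770) = 4*(-479313 - 447770) = 4*(-927083) = -3708332)
h = -4942975 (h = -1234643 - 3708332 = -4942975)
(h + m) + 3154142 = (-4942975 - 1596865) + 3154142 = -6539840 + 3154142 = -3385698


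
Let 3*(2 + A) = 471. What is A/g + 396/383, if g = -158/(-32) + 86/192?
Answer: 5903772/198011 ≈ 29.815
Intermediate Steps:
A = 155 (A = -2 + (1/3)*471 = -2 + 157 = 155)
g = 517/96 (g = -158*(-1/32) + 86*(1/192) = 79/16 + 43/96 = 517/96 ≈ 5.3854)
A/g + 396/383 = 155/(517/96) + 396/383 = 155*(96/517) + 396*(1/383) = 14880/517 + 396/383 = 5903772/198011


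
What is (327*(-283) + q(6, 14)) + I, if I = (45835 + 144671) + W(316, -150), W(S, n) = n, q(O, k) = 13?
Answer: 97828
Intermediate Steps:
I = 190356 (I = (45835 + 144671) - 150 = 190506 - 150 = 190356)
(327*(-283) + q(6, 14)) + I = (327*(-283) + 13) + 190356 = (-92541 + 13) + 190356 = -92528 + 190356 = 97828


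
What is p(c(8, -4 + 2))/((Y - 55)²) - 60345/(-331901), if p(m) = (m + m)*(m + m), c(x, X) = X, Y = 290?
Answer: 3337863041/18329232725 ≈ 0.18211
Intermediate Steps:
p(m) = 4*m² (p(m) = (2*m)*(2*m) = 4*m²)
p(c(8, -4 + 2))/((Y - 55)²) - 60345/(-331901) = (4*(-4 + 2)²)/((290 - 55)²) - 60345/(-331901) = (4*(-2)²)/(235²) - 60345*(-1/331901) = (4*4)/55225 + 60345/331901 = 16*(1/55225) + 60345/331901 = 16/55225 + 60345/331901 = 3337863041/18329232725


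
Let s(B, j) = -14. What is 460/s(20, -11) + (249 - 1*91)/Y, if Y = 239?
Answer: -53864/1673 ≈ -32.196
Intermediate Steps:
460/s(20, -11) + (249 - 1*91)/Y = 460/(-14) + (249 - 1*91)/239 = 460*(-1/14) + (249 - 91)*(1/239) = -230/7 + 158*(1/239) = -230/7 + 158/239 = -53864/1673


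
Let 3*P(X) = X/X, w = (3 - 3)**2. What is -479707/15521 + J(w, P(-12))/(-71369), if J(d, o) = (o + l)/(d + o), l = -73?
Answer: -34232825305/1107718249 ≈ -30.904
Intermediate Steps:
w = 0 (w = 0**2 = 0)
P(X) = 1/3 (P(X) = (X/X)/3 = (1/3)*1 = 1/3)
J(d, o) = (-73 + o)/(d + o) (J(d, o) = (o - 73)/(d + o) = (-73 + o)/(d + o))
-479707/15521 + J(w, P(-12))/(-71369) = -479707/15521 + ((-73 + 1/3)/(0 + 1/3))/(-71369) = -479707*1/15521 + (-218/3/(1/3))*(-1/71369) = -479707/15521 + (3*(-218/3))*(-1/71369) = -479707/15521 - 218*(-1/71369) = -479707/15521 + 218/71369 = -34232825305/1107718249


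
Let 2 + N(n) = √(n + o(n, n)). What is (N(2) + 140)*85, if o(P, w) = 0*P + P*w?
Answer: 11730 + 85*√6 ≈ 11938.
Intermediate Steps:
o(P, w) = P*w (o(P, w) = 0 + P*w = P*w)
N(n) = -2 + √(n + n²) (N(n) = -2 + √(n + n*n) = -2 + √(n + n²))
(N(2) + 140)*85 = ((-2 + √(2*(1 + 2))) + 140)*85 = ((-2 + √(2*3)) + 140)*85 = ((-2 + √6) + 140)*85 = (138 + √6)*85 = 11730 + 85*√6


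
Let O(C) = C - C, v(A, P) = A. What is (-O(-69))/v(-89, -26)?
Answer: 0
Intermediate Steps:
O(C) = 0
(-O(-69))/v(-89, -26) = -1*0/(-89) = 0*(-1/89) = 0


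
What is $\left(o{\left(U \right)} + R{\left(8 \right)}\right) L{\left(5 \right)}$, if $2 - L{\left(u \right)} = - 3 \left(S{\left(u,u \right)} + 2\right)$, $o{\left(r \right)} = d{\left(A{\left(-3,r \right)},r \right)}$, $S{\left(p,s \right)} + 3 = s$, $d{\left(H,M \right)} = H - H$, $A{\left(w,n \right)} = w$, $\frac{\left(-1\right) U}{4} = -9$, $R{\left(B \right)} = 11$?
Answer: $154$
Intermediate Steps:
$U = 36$ ($U = \left(-4\right) \left(-9\right) = 36$)
$d{\left(H,M \right)} = 0$
$S{\left(p,s \right)} = -3 + s$
$o{\left(r \right)} = 0$
$L{\left(u \right)} = -1 + 3 u$ ($L{\left(u \right)} = 2 - - 3 \left(\left(-3 + u\right) + 2\right) = 2 - - 3 \left(-1 + u\right) = 2 - \left(3 - 3 u\right) = 2 + \left(-3 + 3 u\right) = -1 + 3 u$)
$\left(o{\left(U \right)} + R{\left(8 \right)}\right) L{\left(5 \right)} = \left(0 + 11\right) \left(-1 + 3 \cdot 5\right) = 11 \left(-1 + 15\right) = 11 \cdot 14 = 154$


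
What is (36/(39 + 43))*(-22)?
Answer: -396/41 ≈ -9.6585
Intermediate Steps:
(36/(39 + 43))*(-22) = (36/82)*(-22) = (36*(1/82))*(-22) = (18/41)*(-22) = -396/41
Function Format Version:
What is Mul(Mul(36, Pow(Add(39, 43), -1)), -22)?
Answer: Rational(-396, 41) ≈ -9.6585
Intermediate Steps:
Mul(Mul(36, Pow(Add(39, 43), -1)), -22) = Mul(Mul(36, Pow(82, -1)), -22) = Mul(Mul(36, Rational(1, 82)), -22) = Mul(Rational(18, 41), -22) = Rational(-396, 41)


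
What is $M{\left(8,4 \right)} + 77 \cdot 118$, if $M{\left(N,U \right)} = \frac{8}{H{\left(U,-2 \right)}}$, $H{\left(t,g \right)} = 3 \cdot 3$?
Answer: $\frac{81782}{9} \approx 9086.9$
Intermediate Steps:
$H{\left(t,g \right)} = 9$
$M{\left(N,U \right)} = \frac{8}{9}$
$M{\left(8,4 \right)} + 77 \cdot 118 = \frac{8}{9} + 77 \cdot 118 = \frac{8}{9} + 9086 = \frac{81782}{9}$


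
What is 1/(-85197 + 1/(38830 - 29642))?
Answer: -9188/782790035 ≈ -1.1738e-5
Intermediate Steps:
1/(-85197 + 1/(38830 - 29642)) = 1/(-85197 + 1/9188) = 1/(-782790035/9188) = -9188/782790035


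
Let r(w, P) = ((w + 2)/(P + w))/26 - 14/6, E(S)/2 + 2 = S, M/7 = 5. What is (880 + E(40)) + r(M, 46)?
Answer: 2008459/2106 ≈ 953.68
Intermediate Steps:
M = 35 (M = 7*5 = 35)
E(S) = -4 + 2*S
r(w, P) = -7/3 + (2 + w)/(26*(P + w)) (r(w, P) = ((2 + w)/(P + w))*(1/26) - 14*1/6 = ((2 + w)/(P + w))*(1/26) - 7/3 = (2 + w)/(26*(P + w)) - 7/3 = -7/3 + (2 + w)/(26*(P + w)))
(880 + E(40)) + r(M, 46) = (880 + (-4 + 2*40)) + (6 - 182*46 - 179*35)/(78*(46 + 35)) = (880 + (-4 + 80)) + (1/78)*(6 - 8372 - 6265)/81 = (880 + 76) + (1/78)*(1/81)*(-14631) = 956 - 4877/2106 = 2008459/2106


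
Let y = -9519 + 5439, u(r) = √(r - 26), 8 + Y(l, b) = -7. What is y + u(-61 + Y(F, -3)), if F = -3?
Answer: -4080 + I*√102 ≈ -4080.0 + 10.1*I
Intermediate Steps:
Y(l, b) = -15 (Y(l, b) = -8 - 7 = -15)
u(r) = √(-26 + r)
y = -4080
y + u(-61 + Y(F, -3)) = -4080 + √(-26 + (-61 - 15)) = -4080 + √(-26 - 76) = -4080 + √(-102) = -4080 + I*√102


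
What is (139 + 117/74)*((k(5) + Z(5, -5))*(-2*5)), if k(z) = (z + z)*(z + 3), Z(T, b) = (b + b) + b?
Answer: -3380975/37 ≈ -91378.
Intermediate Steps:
Z(T, b) = 3*b (Z(T, b) = 2*b + b = 3*b)
k(z) = 2*z*(3 + z) (k(z) = (2*z)*(3 + z) = 2*z*(3 + z))
(139 + 117/74)*((k(5) + Z(5, -5))*(-2*5)) = (139 + 117/74)*((2*5*(3 + 5) + 3*(-5))*(-2*5)) = (139 + 117*(1/74))*((2*5*8 - 15)*(-10)) = (139 + 117/74)*((80 - 15)*(-10)) = 10403*(65*(-10))/74 = (10403/74)*(-650) = -3380975/37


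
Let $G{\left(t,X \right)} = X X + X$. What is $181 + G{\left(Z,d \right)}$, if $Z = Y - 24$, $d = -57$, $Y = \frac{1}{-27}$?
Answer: $3373$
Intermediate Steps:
$Y = - \frac{1}{27} \approx -0.037037$
$Z = - \frac{649}{27}$ ($Z = - \frac{1}{27} - 24 = - \frac{649}{27} \approx -24.037$)
$G{\left(t,X \right)} = X + X^{2}$ ($G{\left(t,X \right)} = X^{2} + X = X + X^{2}$)
$181 + G{\left(Z,d \right)} = 181 - 57 \left(1 - 57\right) = 181 - -3192 = 181 + 3192 = 3373$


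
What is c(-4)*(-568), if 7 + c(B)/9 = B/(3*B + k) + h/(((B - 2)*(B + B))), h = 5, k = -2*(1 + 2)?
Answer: 68231/2 ≈ 34116.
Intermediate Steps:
k = -6 (k = -2*3 = -6)
c(B) = -63 + 9*B/(-6 + 3*B) + 45/(2*B*(-2 + B)) (c(B) = -63 + 9*(B/(3*B - 6) + 5/(((B - 2)*(B + B)))) = -63 + 9*(B/(-6 + 3*B) + 5/(((-2 + B)*(2*B)))) = -63 + 9*(B/(-6 + 3*B) + 5/((2*B*(-2 + B)))) = -63 + 9*(B/(-6 + 3*B) + 5*(1/(2*B*(-2 + B)))) = -63 + 9*(B/(-6 + 3*B) + 5/(2*B*(-2 + B))) = -63 + (9*B/(-6 + 3*B) + 45/(2*B*(-2 + B))) = -63 + 9*B/(-6 + 3*B) + 45/(2*B*(-2 + B)))
c(-4)*(-568) = ((3/2)*(15 - 40*(-4)**2 + 84*(-4))/(-4*(-2 - 4)))*(-568) = ((3/2)*(-1/4)*(15 - 40*16 - 336)/(-6))*(-568) = ((3/2)*(-1/4)*(-1/6)*(15 - 640 - 336))*(-568) = ((3/2)*(-1/4)*(-1/6)*(-961))*(-568) = -961/16*(-568) = 68231/2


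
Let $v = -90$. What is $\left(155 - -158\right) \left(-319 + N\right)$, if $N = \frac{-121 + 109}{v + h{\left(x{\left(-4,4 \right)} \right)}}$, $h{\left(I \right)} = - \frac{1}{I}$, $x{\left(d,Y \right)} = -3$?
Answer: $- \frac{26847575}{269} \approx -99805.0$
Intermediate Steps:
$N = \frac{36}{269}$ ($N = \frac{-121 + 109}{-90 - \frac{1}{-3}} = - \frac{12}{-90 - - \frac{1}{3}} = - \frac{12}{-90 + \frac{1}{3}} = - \frac{12}{- \frac{269}{3}} = \left(-12\right) \left(- \frac{3}{269}\right) = \frac{36}{269} \approx 0.13383$)
$\left(155 - -158\right) \left(-319 + N\right) = \left(155 - -158\right) \left(-319 + \frac{36}{269}\right) = \left(155 + 158\right) \left(- \frac{85775}{269}\right) = 313 \left(- \frac{85775}{269}\right) = - \frac{26847575}{269}$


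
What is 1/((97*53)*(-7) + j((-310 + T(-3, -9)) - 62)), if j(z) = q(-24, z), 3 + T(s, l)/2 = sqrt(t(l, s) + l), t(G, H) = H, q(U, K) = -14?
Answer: -1/36001 ≈ -2.7777e-5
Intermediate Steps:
T(s, l) = -6 + 2*sqrt(l + s) (T(s, l) = -6 + 2*sqrt(s + l) = -6 + 2*sqrt(l + s))
j(z) = -14
1/((97*53)*(-7) + j((-310 + T(-3, -9)) - 62)) = 1/((97*53)*(-7) - 14) = 1/(5141*(-7) - 14) = 1/(-35987 - 14) = 1/(-36001) = -1/36001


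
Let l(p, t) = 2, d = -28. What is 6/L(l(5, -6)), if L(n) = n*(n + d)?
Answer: -3/26 ≈ -0.11538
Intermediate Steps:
L(n) = n*(-28 + n) (L(n) = n*(n - 28) = n*(-28 + n))
6/L(l(5, -6)) = 6/(2*(-28 + 2)) = 6/(2*(-26)) = 6/(-52) = -1/52*6 = -3/26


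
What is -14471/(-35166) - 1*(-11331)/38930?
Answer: 240455494/342253095 ≈ 0.70257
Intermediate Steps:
-14471/(-35166) - 1*(-11331)/38930 = -14471*(-1/35166) + 11331*(1/38930) = 14471/35166 + 11331/38930 = 240455494/342253095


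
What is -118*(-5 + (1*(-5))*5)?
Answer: 3540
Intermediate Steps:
-118*(-5 + (1*(-5))*5) = -118*(-5 - 5*5) = -118*(-5 - 25) = -118*(-30) = 3540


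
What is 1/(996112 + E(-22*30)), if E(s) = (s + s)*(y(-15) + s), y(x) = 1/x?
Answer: 1/1867400 ≈ 5.3550e-7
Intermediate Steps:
E(s) = 2*s*(-1/15 + s) (E(s) = (s + s)*(1/(-15) + s) = (2*s)*(-1/15 + s) = 2*s*(-1/15 + s))
1/(996112 + E(-22*30)) = 1/(996112 + 2*(-22*30)*(-1 + 15*(-22*30))/15) = 1/(996112 + (2/15)*(-660)*(-1 + 15*(-660))) = 1/(996112 + (2/15)*(-660)*(-1 - 9900)) = 1/(996112 + (2/15)*(-660)*(-9901)) = 1/(996112 + 871288) = 1/1867400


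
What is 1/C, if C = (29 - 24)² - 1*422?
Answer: -1/397 ≈ -0.0025189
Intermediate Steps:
C = -397 (C = 5² - 422 = 25 - 422 = -397)
1/C = 1/(-397) = -1/397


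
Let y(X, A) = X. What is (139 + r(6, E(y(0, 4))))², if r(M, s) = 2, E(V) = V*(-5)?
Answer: 19881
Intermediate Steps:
E(V) = -5*V
(139 + r(6, E(y(0, 4))))² = (139 + 2)² = 141² = 19881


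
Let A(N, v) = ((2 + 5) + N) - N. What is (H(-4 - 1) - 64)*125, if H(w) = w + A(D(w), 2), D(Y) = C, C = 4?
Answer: -7750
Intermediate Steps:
D(Y) = 4
A(N, v) = 7 (A(N, v) = (7 + N) - N = 7)
H(w) = 7 + w (H(w) = w + 7 = 7 + w)
(H(-4 - 1) - 64)*125 = ((7 + (-4 - 1)) - 64)*125 = ((7 - 5) - 64)*125 = (2 - 64)*125 = -62*125 = -7750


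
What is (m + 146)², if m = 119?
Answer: 70225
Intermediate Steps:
(m + 146)² = (119 + 146)² = 265² = 70225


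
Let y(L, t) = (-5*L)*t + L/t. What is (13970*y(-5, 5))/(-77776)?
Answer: -216535/9722 ≈ -22.273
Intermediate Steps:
y(L, t) = L/t - 5*L*t (y(L, t) = -5*L*t + L/t = L/t - 5*L*t)
(13970*y(-5, 5))/(-77776) = (13970*(-5/5 - 5*(-5)*5))/(-77776) = (13970*(-5*⅕ + 125))*(-1/77776) = (13970*(-1 + 125))*(-1/77776) = (13970*124)*(-1/77776) = 1732280*(-1/77776) = -216535/9722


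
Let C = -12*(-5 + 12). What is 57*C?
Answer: -4788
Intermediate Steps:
C = -84 (C = -12*7 = -84)
57*C = 57*(-84) = -4788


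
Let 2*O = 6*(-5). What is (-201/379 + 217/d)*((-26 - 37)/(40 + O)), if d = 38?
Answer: -940023/72010 ≈ -13.054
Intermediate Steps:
O = -15 (O = (6*(-5))/2 = (1/2)*(-30) = -15)
(-201/379 + 217/d)*((-26 - 37)/(40 + O)) = (-201/379 + 217/38)*((-26 - 37)/(40 - 15)) = (-201*1/379 + 217*(1/38))*(-63/25) = (-201/379 + 217/38)*(-63*1/25) = (74605/14402)*(-63/25) = -940023/72010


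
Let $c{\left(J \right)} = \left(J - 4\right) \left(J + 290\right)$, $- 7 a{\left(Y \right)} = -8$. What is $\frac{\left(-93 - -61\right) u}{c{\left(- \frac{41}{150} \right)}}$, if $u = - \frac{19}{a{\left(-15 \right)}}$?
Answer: $- \frac{11970000}{27857219} \approx -0.42969$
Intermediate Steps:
$a{\left(Y \right)} = \frac{8}{7}$ ($a{\left(Y \right)} = \left(- \frac{1}{7}\right) \left(-8\right) = \frac{8}{7}$)
$u = - \frac{133}{8}$ ($u = - \frac{19}{\frac{8}{7}} = \left(-19\right) \frac{7}{8} = - \frac{133}{8} \approx -16.625$)
$c{\left(J \right)} = \left(-4 + J\right) \left(290 + J\right)$
$\frac{\left(-93 - -61\right) u}{c{\left(- \frac{41}{150} \right)}} = \frac{\left(-93 - -61\right) \left(- \frac{133}{8}\right)}{-1160 + \left(- \frac{41}{150}\right)^{2} + 286 \left(- \frac{41}{150}\right)} = \frac{\left(-93 + 61\right) \left(- \frac{133}{8}\right)}{-1160 + \left(\left(-41\right) \frac{1}{150}\right)^{2} + 286 \left(\left(-41\right) \frac{1}{150}\right)} = \frac{\left(-32\right) \left(- \frac{133}{8}\right)}{-1160 + \left(- \frac{41}{150}\right)^{2} + 286 \left(- \frac{41}{150}\right)} = \frac{532}{-1160 + \frac{1681}{22500} - \frac{5863}{75}} = \frac{532}{- \frac{27857219}{22500}} = 532 \left(- \frac{22500}{27857219}\right) = - \frac{11970000}{27857219}$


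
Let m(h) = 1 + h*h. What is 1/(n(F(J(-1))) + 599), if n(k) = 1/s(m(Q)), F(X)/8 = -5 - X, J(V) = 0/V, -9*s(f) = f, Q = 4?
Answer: 17/10174 ≈ 0.0016709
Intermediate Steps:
m(h) = 1 + h²
s(f) = -f/9
J(V) = 0
F(X) = -40 - 8*X (F(X) = 8*(-5 - X) = -40 - 8*X)
n(k) = -9/17 (n(k) = 1/(-(1 + 4²)/9) = 1/(-(1 + 16)/9) = 1/(-⅑*17) = 1/(-17/9) = -9/17)
1/(n(F(J(-1))) + 599) = 1/(-9/17 + 599) = 1/(10174/17) = 17/10174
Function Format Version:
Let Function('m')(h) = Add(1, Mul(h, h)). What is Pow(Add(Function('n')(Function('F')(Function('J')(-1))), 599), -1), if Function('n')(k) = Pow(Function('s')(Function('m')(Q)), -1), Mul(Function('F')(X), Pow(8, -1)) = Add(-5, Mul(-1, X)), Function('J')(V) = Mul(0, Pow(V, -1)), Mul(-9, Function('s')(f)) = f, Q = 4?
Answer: Rational(17, 10174) ≈ 0.0016709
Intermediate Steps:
Function('m')(h) = Add(1, Pow(h, 2))
Function('s')(f) = Mul(Rational(-1, 9), f)
Function('J')(V) = 0
Function('F')(X) = Add(-40, Mul(-8, X)) (Function('F')(X) = Mul(8, Add(-5, Mul(-1, X))) = Add(-40, Mul(-8, X)))
Function('n')(k) = Rational(-9, 17) (Function('n')(k) = Pow(Mul(Rational(-1, 9), Add(1, Pow(4, 2))), -1) = Pow(Mul(Rational(-1, 9), Add(1, 16)), -1) = Pow(Mul(Rational(-1, 9), 17), -1) = Pow(Rational(-17, 9), -1) = Rational(-9, 17))
Pow(Add(Function('n')(Function('F')(Function('J')(-1))), 599), -1) = Pow(Add(Rational(-9, 17), 599), -1) = Pow(Rational(10174, 17), -1) = Rational(17, 10174)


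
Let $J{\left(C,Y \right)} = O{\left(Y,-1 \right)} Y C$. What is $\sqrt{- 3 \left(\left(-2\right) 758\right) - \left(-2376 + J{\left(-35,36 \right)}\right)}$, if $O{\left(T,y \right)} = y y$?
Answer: $2 \sqrt{2046} \approx 90.465$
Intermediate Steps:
$O{\left(T,y \right)} = y^{2}$
$J{\left(C,Y \right)} = C Y$ ($J{\left(C,Y \right)} = \left(-1\right)^{2} Y C = 1 Y C = Y C = C Y$)
$\sqrt{- 3 \left(\left(-2\right) 758\right) - \left(-2376 + J{\left(-35,36 \right)}\right)} = \sqrt{- 3 \left(\left(-2\right) 758\right) + \left(2376 - \left(-35\right) 36\right)} = \sqrt{\left(-3\right) \left(-1516\right) + \left(2376 - -1260\right)} = \sqrt{4548 + \left(2376 + 1260\right)} = \sqrt{4548 + 3636} = \sqrt{8184} = 2 \sqrt{2046}$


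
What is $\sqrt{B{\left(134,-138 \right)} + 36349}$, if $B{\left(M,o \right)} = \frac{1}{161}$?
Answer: $\frac{\sqrt{942202590}}{161} \approx 190.65$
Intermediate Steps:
$B{\left(M,o \right)} = \frac{1}{161}$
$\sqrt{B{\left(134,-138 \right)} + 36349} = \sqrt{\frac{1}{161} + 36349} = \sqrt{\frac{5852190}{161}} = \frac{\sqrt{942202590}}{161}$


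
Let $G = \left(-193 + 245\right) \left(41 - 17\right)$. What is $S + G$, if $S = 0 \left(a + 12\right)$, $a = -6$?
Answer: $1248$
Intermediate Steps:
$S = 0$ ($S = 0 \left(-6 + 12\right) = 0 \cdot 6 = 0$)
$G = 1248$ ($G = 52 \cdot 24 = 1248$)
$S + G = 0 + 1248 = 1248$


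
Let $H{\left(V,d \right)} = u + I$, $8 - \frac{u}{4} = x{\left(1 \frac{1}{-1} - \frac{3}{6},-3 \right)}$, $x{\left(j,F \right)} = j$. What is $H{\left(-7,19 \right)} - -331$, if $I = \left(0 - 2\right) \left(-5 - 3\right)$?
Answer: $385$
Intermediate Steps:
$u = 38$ ($u = 32 - 4 \left(1 \frac{1}{-1} - \frac{3}{6}\right) = 32 - 4 \left(1 \left(-1\right) - \frac{1}{2}\right) = 32 - 4 \left(-1 - \frac{1}{2}\right) = 32 - -6 = 32 + 6 = 38$)
$I = 16$ ($I = - 2 \left(-5 - 3\right) = \left(-2\right) \left(-8\right) = 16$)
$H{\left(V,d \right)} = 54$ ($H{\left(V,d \right)} = 38 + 16 = 54$)
$H{\left(-7,19 \right)} - -331 = 54 - -331 = 54 + 331 = 385$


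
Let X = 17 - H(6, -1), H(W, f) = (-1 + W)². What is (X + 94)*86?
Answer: 7396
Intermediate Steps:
X = -8 (X = 17 - (-1 + 6)² = 17 - 1*5² = 17 - 1*25 = 17 - 25 = -8)
(X + 94)*86 = (-8 + 94)*86 = 86*86 = 7396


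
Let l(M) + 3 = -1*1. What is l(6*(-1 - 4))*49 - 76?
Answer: -272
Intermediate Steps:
l(M) = -4 (l(M) = -3 - 1*1 = -3 - 1 = -4)
l(6*(-1 - 4))*49 - 76 = -4*49 - 76 = -196 - 76 = -272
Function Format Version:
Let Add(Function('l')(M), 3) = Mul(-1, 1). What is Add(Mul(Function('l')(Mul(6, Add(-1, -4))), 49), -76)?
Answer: -272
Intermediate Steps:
Function('l')(M) = -4 (Function('l')(M) = Add(-3, Mul(-1, 1)) = Add(-3, -1) = -4)
Add(Mul(Function('l')(Mul(6, Add(-1, -4))), 49), -76) = Add(Mul(-4, 49), -76) = Add(-196, -76) = -272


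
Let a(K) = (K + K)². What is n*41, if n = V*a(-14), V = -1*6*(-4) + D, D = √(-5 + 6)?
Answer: 803600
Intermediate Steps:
D = 1 (D = √1 = 1)
a(K) = 4*K² (a(K) = (2*K)² = 4*K²)
V = 25 (V = -1*6*(-4) + 1 = -6*(-4) + 1 = 24 + 1 = 25)
n = 19600 (n = 25*(4*(-14)²) = 25*(4*196) = 25*784 = 19600)
n*41 = 19600*41 = 803600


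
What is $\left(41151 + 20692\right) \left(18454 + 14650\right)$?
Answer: $2047250672$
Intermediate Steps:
$\left(41151 + 20692\right) \left(18454 + 14650\right) = 61843 \cdot 33104 = 2047250672$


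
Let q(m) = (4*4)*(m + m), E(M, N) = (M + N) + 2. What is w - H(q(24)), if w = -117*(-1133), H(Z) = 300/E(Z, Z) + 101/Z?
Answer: 78289273243/590592 ≈ 1.3256e+5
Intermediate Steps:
E(M, N) = 2 + M + N
q(m) = 32*m (q(m) = 16*(2*m) = 32*m)
H(Z) = 101/Z + 300/(2 + 2*Z) (H(Z) = 300/(2 + Z + Z) + 101/Z = 300/(2 + 2*Z) + 101/Z = 101/Z + 300/(2 + 2*Z))
w = 132561
w - H(q(24)) = 132561 - (101 + 251*(32*24))/((32*24)*(1 + 32*24)) = 132561 - (101 + 251*768)/(768*(1 + 768)) = 132561 - (101 + 192768)/(768*769) = 132561 - 192869/(768*769) = 132561 - 1*192869/590592 = 132561 - 192869/590592 = 78289273243/590592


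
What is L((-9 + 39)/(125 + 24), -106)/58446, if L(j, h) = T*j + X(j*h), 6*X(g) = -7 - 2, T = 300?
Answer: 5851/5805636 ≈ 0.0010078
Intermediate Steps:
X(g) = -3/2 (X(g) = (-7 - 2)/6 = (1/6)*(-9) = -3/2)
L(j, h) = -3/2 + 300*j (L(j, h) = 300*j - 3/2 = -3/2 + 300*j)
L((-9 + 39)/(125 + 24), -106)/58446 = (-3/2 + 300*((-9 + 39)/(125 + 24)))/58446 = (-3/2 + 300*(30/149))*(1/58446) = (-3/2 + 9000/149)*(1/58446) = (17553/298)*(1/58446) = 5851/5805636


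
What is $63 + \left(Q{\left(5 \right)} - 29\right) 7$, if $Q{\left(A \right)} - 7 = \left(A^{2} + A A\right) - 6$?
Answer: $217$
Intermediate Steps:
$Q{\left(A \right)} = 1 + 2 A^{2}$ ($Q{\left(A \right)} = 7 - \left(6 - A^{2} - A A\right) = 7 + \left(\left(A^{2} + A^{2}\right) - 6\right) = 7 + \left(2 A^{2} - 6\right) = 7 + \left(-6 + 2 A^{2}\right) = 1 + 2 A^{2}$)
$63 + \left(Q{\left(5 \right)} - 29\right) 7 = 63 + \left(\left(1 + 2 \cdot 5^{2}\right) - 29\right) 7 = 63 + \left(\left(1 + 2 \cdot 25\right) + \left(-36 + 7\right)\right) 7 = 63 + \left(\left(1 + 50\right) - 29\right) 7 = 63 + \left(51 - 29\right) 7 = 63 + 22 \cdot 7 = 63 + 154 = 217$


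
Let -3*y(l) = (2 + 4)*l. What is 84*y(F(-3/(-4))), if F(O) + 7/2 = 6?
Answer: -420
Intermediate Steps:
F(O) = 5/2 (F(O) = -7/2 + 6 = 5/2)
y(l) = -2*l (y(l) = -(2 + 4)*l/3 = -2*l)
84*y(F(-3/(-4))) = 84*(-2*5/2) = 84*(-5) = -420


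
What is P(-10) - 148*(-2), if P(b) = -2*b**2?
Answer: 96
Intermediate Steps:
P(-10) - 148*(-2) = -2*(-10)**2 - 148*(-2) = -2*100 + 296 = -200 + 296 = 96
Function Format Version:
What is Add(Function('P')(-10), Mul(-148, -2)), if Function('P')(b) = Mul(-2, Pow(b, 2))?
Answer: 96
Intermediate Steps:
Add(Function('P')(-10), Mul(-148, -2)) = Add(Mul(-2, Pow(-10, 2)), Mul(-148, -2)) = Add(Mul(-2, 100), 296) = Add(-200, 296) = 96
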